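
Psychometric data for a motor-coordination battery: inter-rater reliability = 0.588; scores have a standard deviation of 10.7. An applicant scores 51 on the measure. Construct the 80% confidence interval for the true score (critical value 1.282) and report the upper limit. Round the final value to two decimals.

59.80

SEM = 10.7000×√(1 − 0.5880) ≈ 6.8680
Half-width = 1.282×6.8680 ≈ 8.8048
Upper limit = 51 + 8.8048 ≈ 59.8048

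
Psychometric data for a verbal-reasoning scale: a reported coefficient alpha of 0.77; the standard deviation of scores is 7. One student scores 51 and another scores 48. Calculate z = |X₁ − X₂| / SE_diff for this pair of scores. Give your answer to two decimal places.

0.63

The standard error of measurement is 7.000·√(1 − 0.770) ≈ 7.000·0.480 ≈ 3.357.
SE_diff = √2 · SEM ≈ 4.748
z = |51 − 48| / 4.748 = 3 / 4.748 ≈ 0.632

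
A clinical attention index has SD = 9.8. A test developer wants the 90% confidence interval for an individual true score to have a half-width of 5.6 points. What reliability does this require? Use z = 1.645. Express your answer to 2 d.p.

Required SEM = 5.6 / 1.645 ≃ 3.404
r = 1 − (3.404/9.8)² ≃ 1 − 0.121 ≃ 0.879

0.88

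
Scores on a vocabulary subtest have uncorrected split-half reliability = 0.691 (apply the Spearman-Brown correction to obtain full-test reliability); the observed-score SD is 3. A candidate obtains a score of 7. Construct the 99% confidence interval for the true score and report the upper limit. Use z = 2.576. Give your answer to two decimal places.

10.30

r_full = 2·0.691 / (1 + 0.691) ≈ 0.8173
The standard error of measurement is 3.0000·√(1 − 0.8173) ≈ 3.0000·0.4275 ≈ 1.2824.
Half-width = 2.576·1.2824 ≈ 3.3035
Upper bound: 7 + 3.3035 = 10.3035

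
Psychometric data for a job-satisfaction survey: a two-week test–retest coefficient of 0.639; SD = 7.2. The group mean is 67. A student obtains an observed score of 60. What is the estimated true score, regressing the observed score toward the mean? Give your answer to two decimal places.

62.53

T̂ = 0.639(60) + 0.361(67) ≈ 62.527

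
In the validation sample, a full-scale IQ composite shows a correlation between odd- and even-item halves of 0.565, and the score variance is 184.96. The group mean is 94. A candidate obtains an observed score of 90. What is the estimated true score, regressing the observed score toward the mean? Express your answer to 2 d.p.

91.11

Full-length reliability (Spearman-Brown) = 2(0.565)/(1+0.565) ≃ 0.72204
T̂ = 0.72204(90) + 0.27796(94) ≃ 91.11182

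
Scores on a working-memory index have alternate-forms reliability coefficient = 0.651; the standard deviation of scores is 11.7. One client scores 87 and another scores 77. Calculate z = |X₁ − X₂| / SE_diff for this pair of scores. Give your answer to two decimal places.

SEM = 11.700·√(1 − 0.651) ≈ 6.912
SE_diff = SEM · √2 ≈ 6.912 · 1.414 ≈ 9.775
z = |87 − 77| / 9.775 = 10 / 9.775 ≈ 1.023

1.02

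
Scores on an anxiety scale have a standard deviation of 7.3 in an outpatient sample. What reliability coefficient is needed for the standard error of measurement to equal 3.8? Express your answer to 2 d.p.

r = 1 − (3.8000/7.3)² ≃ 1 − 0.2710 ≃ 0.7290

0.73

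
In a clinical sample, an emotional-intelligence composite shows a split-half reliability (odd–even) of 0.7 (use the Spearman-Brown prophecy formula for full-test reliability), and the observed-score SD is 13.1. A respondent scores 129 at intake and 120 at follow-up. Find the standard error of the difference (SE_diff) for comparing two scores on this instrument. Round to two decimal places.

r_full = 2·0.7 / (1 + 0.7) ≈ 0.8235
The standard error of measurement is 13.1000·√(1 − 0.8235) ≈ 13.1000·0.4201 ≈ 5.5031.
Standard error of the difference = 5.5031·√2 ≈ 7.7826

7.78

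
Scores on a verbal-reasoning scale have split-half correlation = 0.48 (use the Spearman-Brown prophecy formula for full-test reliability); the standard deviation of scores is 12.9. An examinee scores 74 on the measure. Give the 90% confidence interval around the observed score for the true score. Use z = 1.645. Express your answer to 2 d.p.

[61.42, 86.58]

r_full = 2·0.48 / (1 + 0.48) ≈ 0.649
SEM = 12.900 × √(1 − 0.649) = 12.900 × √0.351 ≈ 12.900 × 0.593 ≈ 7.646
Margin = 1.645 × 7.646 ≈ 12.578
Interval: (61.422, 86.578)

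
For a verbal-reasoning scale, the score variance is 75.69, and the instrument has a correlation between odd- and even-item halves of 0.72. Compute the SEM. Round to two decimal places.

3.51

SD = √75.69 ≃ 8.7000
Spearman-Brown: r = 2(0.72) / (1 + 0.72) = 1.4400 / 1.7200 ≃ 0.8372
The standard error of measurement is 8.7000×√(1 − 0.8372) ≃ 8.7000×0.4035 ≃ 3.5102.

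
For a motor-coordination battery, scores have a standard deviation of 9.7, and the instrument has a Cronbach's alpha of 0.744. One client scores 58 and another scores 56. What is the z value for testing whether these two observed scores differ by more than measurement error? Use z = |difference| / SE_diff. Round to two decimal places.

SEM = 9.70000 * √(1 − 0.74400) = 9.70000 * √0.25600 ≃ 9.70000 * 0.50596 ≃ 4.90785
SE_diff = SEM * √2 ≃ 4.90785 * 1.41421 ≃ 6.94076
z = 2 / 6.94076 ≃ 0.28815

0.29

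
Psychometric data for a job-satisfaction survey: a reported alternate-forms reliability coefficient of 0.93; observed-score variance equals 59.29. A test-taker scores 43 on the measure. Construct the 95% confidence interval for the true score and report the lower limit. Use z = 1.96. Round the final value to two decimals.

39.01

SD = √59.29 = 7.7000
SEM = 7.7000×√(1 − 0.9300) ≈ 2.0372
Margin = 1.96 × 2.0372 ≈ 3.9930
Lower limit = 43 − 3.9930 ≈ 39.0070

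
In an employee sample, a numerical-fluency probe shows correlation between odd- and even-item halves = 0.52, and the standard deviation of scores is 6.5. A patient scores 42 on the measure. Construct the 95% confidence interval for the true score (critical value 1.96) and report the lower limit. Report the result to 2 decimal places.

34.84

r_full = 2·0.52 / (1 + 0.52) ≈ 0.6842
SEM = 6.5000*√(1 − 0.6842) ≈ 3.6527
Half-width = 1.96*3.6527 ≈ 7.1593
Lower bound: 42 − 7.1593 = 34.8407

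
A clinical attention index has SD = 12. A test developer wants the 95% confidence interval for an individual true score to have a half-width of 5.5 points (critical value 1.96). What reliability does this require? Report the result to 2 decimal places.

Required SEM = 5.5 / 1.96 ≈ 2.8061
r = 1 − (2.8061/12)² ≈ 1 − 0.0547 ≈ 0.9453

0.95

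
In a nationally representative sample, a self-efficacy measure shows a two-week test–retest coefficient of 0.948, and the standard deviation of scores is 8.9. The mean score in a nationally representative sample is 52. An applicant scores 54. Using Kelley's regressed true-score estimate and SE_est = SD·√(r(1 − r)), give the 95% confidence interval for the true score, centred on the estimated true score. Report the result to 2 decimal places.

[50.02, 57.77]

T̂ = 0.94800(54) + 0.05200(52) ≈ 53.89600
SE_est = 8.90000×√(0.94800×0.05200) ≈ 1.97604
95% CI: 53.89600 ± 3.87304 ≈ (50.02296, 57.76904)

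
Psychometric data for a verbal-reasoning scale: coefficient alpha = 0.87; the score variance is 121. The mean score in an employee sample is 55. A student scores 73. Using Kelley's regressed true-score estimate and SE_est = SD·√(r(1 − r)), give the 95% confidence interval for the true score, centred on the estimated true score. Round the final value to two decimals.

[63.41, 77.91]

SD = √121 ≈ 11.000
T̂ = 0.870(73) + 0.130(55) ≈ 70.660
SE_est = SD · √(r(1 − r)) = 11.000 · √0.113 ≈ 11.000 · 0.336 ≈ 3.699
CI = 70.660 ± 1.96 · 3.699 → [63.409, 77.911]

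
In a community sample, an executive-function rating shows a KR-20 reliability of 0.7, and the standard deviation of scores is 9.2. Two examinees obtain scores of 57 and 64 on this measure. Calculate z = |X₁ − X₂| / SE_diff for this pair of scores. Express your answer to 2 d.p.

0.98

SEM = 9.20000·√(1 − 0.70000) ≈ 5.03905
SE_diff = SEM · √2 ≈ 5.03905 · 1.41421 ≈ 7.12629
z = 7 / 7.12629 ≈ 0.98228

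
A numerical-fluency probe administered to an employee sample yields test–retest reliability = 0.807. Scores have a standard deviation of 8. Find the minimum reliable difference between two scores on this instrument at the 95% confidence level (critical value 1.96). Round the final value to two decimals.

The standard error of measurement is 8.0000·√(1 − 0.8070) ≈ 8.0000·0.4393 ≈ 3.5145.
Standard error of the difference = 3.5145·√2 ≈ 4.9703
Smallest detectable difference = 1.96·4.9703 ≈ 9.7418

9.74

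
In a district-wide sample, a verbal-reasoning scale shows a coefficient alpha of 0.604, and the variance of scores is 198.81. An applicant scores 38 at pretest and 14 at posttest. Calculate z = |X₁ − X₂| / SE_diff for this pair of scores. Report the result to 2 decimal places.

σ = 198.81^(1/2) = 14.1000
The standard error of measurement is 14.1000×√(1 − 0.6040) ≈ 14.1000×0.6293 ≈ 8.8729.
SE_diff = √2 × SEM ≈ 12.5482
z = 24 / 12.5482 ≈ 1.9126

1.91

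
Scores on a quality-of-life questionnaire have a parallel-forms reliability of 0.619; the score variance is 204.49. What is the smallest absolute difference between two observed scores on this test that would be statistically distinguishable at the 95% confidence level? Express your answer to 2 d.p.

SD = √204.49 = 14.3000
The standard error of measurement is 14.3000×√(1 − 0.6190) ≃ 14.3000×0.6173 ≃ 8.8267.
Standard error of the difference = 8.8267·√2 ≃ 12.4828
Minimum reliable difference = 1.96 × SE_diff ≃ 1.96 × 12.4828 ≃ 24.4664

24.47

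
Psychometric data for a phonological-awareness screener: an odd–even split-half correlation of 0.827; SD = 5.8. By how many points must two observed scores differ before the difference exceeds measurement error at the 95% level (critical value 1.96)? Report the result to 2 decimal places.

4.95

Full-length reliability (Spearman-Brown) = 2(0.827)/(1+0.827) ≈ 0.90531
SEM = 5.80000·√(1 − 0.90531) ≈ 1.78477
SE_diff = SEM · √2 ≈ 1.78477 · 1.41421 ≈ 2.52404
Minimum reliable difference = 1.96 · SE_diff ≈ 1.96 · 2.52404 ≈ 4.94712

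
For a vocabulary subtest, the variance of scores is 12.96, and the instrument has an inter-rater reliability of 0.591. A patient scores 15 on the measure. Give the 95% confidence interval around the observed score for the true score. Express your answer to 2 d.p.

[10.49, 19.51]

σ = 12.96^(1/2) = 3.6000
SEM = 3.6000×√(1 − 0.5910) ≈ 2.3023
Half-width = 1.96×2.3023 ≈ 4.5125
95% CI: 15 ± 4.5125 = [10.4875, 19.5125]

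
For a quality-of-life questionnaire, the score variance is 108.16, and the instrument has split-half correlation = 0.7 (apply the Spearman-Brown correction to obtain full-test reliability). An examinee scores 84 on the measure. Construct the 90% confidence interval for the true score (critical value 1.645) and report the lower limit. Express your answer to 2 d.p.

SD = √108.16 ≈ 10.4000
Full-length reliability (Spearman-Brown) = 2(0.7)/(1+0.7) ≈ 0.8235
SEM = 10.4000 × √(1 − 0.8235) = 10.4000 × √0.1765 ≈ 10.4000 × 0.4201 ≈ 4.3689
Margin = 1.645 × 4.3689 ≈ 7.1868
Lower bound: 84 − 7.1868 = 76.8132

76.81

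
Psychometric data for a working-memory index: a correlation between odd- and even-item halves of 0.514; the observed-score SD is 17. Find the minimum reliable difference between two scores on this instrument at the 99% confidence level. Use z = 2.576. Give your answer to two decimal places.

Spearman-Brown: r = 2(0.514) / (1 + 0.514) = 1.028 / 1.514 ≃ 0.679
SEM = 17.000 · √(1 − 0.679) = 17.000 · √0.321 ≃ 17.000 · 0.567 ≃ 9.632
SE_diff = SEM · √2 ≃ 9.632 · 1.414 ≃ 13.621
Minimum reliable difference = 2.576 · SE_diff ≃ 2.576 · 13.621 ≃ 35.089

35.09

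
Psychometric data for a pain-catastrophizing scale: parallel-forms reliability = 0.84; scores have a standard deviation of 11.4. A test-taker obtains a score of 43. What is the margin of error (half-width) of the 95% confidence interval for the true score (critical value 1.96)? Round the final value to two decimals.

SEM = 11.4000 × √(1 − 0.8400) = 11.4000 × √0.1600 ≈ 11.4000 × 0.4000 ≈ 4.5600
1.96 × SEM ≈ 8.9376

8.94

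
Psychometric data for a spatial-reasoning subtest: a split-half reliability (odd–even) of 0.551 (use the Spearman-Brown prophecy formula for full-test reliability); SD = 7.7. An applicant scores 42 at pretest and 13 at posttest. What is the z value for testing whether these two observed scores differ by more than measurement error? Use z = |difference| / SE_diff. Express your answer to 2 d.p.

4.95

Spearman-Brown: r = 2(0.551) / (1 + 0.551) = 1.102 / 1.551 ≈ 0.711
SEM = 7.700·√(1 − 0.711) ≈ 4.143
SE_diff = √2 · SEM ≈ 5.859
z = |42 − 13| / 5.859 = 29 / 5.859 ≈ 4.950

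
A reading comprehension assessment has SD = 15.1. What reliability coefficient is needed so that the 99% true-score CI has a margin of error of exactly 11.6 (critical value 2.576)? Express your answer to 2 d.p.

0.91

Required SEM = 11.6 / 2.576 ≈ 4.5031
Required reliability = 1 − (SEM/SD)² = 1 − 0.0889 ≈ 0.9111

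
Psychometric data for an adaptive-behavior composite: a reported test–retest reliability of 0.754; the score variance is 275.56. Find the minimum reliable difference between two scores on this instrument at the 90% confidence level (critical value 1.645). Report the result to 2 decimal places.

19.15

σ = 275.56^(1/2) = 16.6000
SEM = 16.6000 * √(1 − 0.7540) = 16.6000 * √0.2460 ≃ 16.6000 * 0.4960 ≃ 8.2333
SE_diff = √2 * SEM ≃ 11.6437
Smallest detectable difference = 1.645*11.6437 ≃ 19.1539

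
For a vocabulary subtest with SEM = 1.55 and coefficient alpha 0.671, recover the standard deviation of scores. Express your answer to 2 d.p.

2.70

SD = 1.55 / √(1 − 0.671) ≈ 2.7023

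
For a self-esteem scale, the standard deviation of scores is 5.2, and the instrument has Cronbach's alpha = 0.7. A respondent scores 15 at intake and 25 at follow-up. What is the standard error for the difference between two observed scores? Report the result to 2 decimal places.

SEM = 5.2000 * √(1 − 0.7000) = 5.2000 * √0.3000 ≈ 5.2000 * 0.5477 ≈ 2.8482
Standard error of the difference = 2.8482·√2 ≈ 4.0279

4.03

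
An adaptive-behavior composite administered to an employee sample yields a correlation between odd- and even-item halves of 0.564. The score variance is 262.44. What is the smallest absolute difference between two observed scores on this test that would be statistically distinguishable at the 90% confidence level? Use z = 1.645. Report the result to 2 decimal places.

19.90

σ = 262.44^(1/2) = 16.20000
Full-length reliability (Spearman-Brown) = 2(0.564)/(1+0.564) ≈ 0.72123
The standard error of measurement is 16.20000·√(1 − 0.72123) ≈ 16.20000·0.52799 ≈ 8.55342.
Standard error of the difference = 8.55342·√2 ≈ 12.09636
Smallest detectable difference = 1.645·12.09636 ≈ 19.89852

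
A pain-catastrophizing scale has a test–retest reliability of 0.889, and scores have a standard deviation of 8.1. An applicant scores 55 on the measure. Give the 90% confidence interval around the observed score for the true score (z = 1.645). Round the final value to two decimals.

SEM = 8.100 · √(1 − 0.889) = 8.100 · √0.111 ≈ 8.100 · 0.333 ≈ 2.699
1.645 · SEM ≈ 4.439
90% CI: 55 ± 4.439 = [50.561, 59.439]

[50.56, 59.44]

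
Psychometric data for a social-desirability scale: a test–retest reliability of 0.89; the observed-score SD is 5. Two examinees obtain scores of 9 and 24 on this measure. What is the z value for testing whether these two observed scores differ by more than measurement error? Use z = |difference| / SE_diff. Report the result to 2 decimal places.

6.40

SEM = 5.0000*√(1 − 0.8900) ≃ 1.6583
SE_diff = SEM * √2 ≃ 1.6583 * 1.4142 ≃ 2.3452
z = |9 − 24| / 2.3452 = 15 / 2.3452 ≃ 6.3960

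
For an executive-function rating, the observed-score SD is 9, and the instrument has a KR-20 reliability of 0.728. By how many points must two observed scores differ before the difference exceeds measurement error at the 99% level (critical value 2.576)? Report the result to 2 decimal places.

SEM = 9.000 * √(1 − 0.728) = 9.000 * √0.272 ≈ 9.000 * 0.522 ≈ 4.694
SE_diff = SEM * √2 ≈ 4.694 * 1.414 ≈ 6.638
Minimum reliable difference = 2.576 * SE_diff ≈ 2.576 * 6.638 ≈ 17.100

17.10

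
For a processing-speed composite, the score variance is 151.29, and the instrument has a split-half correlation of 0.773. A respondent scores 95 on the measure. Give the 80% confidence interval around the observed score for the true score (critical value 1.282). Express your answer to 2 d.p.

σ = 151.29^(1/2) = 12.300
Full-length reliability (Spearman-Brown) = 2(0.773)/(1+0.773) ≃ 0.872
SEM = 12.300 · √(1 − 0.872) = 12.300 · √0.128 ≃ 12.300 · 0.358 ≃ 4.401
Half-width = 1.282·4.401 ≃ 5.642
80% CI: 95 ± 5.642 = [89.358, 100.642]

[89.36, 100.64]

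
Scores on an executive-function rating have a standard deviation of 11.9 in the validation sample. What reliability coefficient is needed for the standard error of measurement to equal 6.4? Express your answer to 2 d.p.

0.71

Required reliability = 1 − (SEM/SD)² = 1 − 0.289 ≈ 0.711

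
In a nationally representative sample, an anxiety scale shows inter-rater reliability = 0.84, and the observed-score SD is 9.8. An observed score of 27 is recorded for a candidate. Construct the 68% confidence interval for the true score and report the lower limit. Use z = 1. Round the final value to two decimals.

The standard error of measurement is 9.800×√(1 − 0.840) ≃ 9.800×0.400 ≃ 3.920.
Margin = 1 × 3.920 ≃ 3.920
Lower limit = 27 − 3.920 ≃ 23.080

23.08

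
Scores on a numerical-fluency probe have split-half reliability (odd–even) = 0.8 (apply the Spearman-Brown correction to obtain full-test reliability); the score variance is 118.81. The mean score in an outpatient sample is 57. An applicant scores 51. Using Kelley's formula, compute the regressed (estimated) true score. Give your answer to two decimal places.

Spearman-Brown: r = 2(0.8) / (1 + 0.8) = 1.60000 / 1.80000 ≈ 0.88889
T̂ = 0.88889(51) + 0.11111(57) ≈ 51.66667

51.67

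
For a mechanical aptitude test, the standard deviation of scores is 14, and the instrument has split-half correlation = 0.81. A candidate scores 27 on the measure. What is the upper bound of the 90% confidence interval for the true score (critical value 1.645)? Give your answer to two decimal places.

r_full = 2·0.81 / (1 + 0.81) ≈ 0.89503
SEM = 14.00000*√(1 − 0.89503) ≈ 4.53592
1.645 * SEM ≈ 7.46159
Upper bound: 27 + 7.46159 = 34.46159

34.46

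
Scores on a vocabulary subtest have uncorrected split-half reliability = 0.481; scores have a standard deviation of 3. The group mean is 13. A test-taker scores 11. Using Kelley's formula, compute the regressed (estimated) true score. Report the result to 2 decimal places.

Full-length reliability (Spearman-Brown) = 2(0.481)/(1+0.481) ≈ 0.6496
T̂ = 0.6496(11) + 0.3504(13) ≈ 11.7009

11.70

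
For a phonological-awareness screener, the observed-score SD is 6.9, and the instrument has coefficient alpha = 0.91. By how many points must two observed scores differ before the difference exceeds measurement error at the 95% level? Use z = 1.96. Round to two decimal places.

SEM = 6.9000 × √(1 − 0.9100) = 6.9000 × √0.0900 ≈ 6.9000 × 0.3000 ≈ 2.0700
Standard error of the difference = 2.0700·√2 ≈ 2.9274
Smallest detectable difference = 1.96×2.9274 ≈ 5.7377

5.74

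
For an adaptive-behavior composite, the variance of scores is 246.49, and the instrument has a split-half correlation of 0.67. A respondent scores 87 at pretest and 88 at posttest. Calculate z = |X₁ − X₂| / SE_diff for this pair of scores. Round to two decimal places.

0.10

σ = 246.49^(1/2) = 15.70000
Spearman-Brown: r = 2(0.67) / (1 + 0.67) = 1.34000 / 1.67000 ≃ 0.80240
SEM = 15.70000·√(1 − 0.80240) ≃ 6.97908
SE_diff = √2 · SEM ≃ 9.86991
z = 1 / 9.86991 ≃ 0.10132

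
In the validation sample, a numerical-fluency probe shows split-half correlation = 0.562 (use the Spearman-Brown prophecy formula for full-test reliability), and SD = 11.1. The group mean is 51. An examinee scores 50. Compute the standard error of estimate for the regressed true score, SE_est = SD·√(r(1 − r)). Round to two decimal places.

Full-length reliability (Spearman-Brown) = 2(0.562)/(1+0.562) ≃ 0.71959
SE_est = SD · √(r(1 − r)) = 11.10000 · √0.20178 ≃ 11.10000 · 0.44920 ≃ 4.98611

4.99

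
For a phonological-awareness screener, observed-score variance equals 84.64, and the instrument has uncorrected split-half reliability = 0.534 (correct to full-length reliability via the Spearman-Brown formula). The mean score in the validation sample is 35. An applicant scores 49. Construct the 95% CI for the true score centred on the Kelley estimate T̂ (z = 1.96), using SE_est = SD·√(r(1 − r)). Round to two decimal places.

SD = √84.64 = 9.200
Full-length reliability (Spearman-Brown) = 2(0.534)/(1+0.534) ≃ 0.696
T̂ = r·X + (1 − r)·M = 0.696*49 + 0.304*35 ≃ 34.115 + 10.632 ≃ 44.747
SE_est = 9.200·√[r(1 − r)] ≃ 4.231
CI = 44.747 ± 1.96 * 4.231 → [36.454, 53.040]

[36.45, 53.04]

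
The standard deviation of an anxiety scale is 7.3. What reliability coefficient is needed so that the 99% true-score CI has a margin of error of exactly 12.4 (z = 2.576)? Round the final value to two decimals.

Required SEM = 12.4 / 2.576 ≈ 4.814
Required reliability = 1 − (SEM/SD)² = 1 − 0.435 ≈ 0.565

0.57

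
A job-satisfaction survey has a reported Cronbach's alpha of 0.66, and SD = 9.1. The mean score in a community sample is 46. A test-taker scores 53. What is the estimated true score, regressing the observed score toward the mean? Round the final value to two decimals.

T̂ = r·X + (1 − r)·M = 0.66000×53 + 0.34000×46 = 34.98000 + 15.64000 ≈ 50.62000

50.62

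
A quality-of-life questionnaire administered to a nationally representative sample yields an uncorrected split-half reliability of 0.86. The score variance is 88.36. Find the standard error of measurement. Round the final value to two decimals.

SD = √88.36 ≈ 9.4000
Full-length reliability (Spearman-Brown) = 2(0.86)/(1+0.86) ≈ 0.9247
The standard error of measurement is 9.4000×√(1 − 0.9247) ≈ 9.4000×0.2744 ≈ 2.5789.

2.58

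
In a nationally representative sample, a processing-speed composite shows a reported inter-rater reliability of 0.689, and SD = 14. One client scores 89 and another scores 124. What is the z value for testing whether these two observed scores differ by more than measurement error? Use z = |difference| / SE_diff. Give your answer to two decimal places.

3.17

The standard error of measurement is 14.0000*√(1 − 0.6890) ≃ 14.0000*0.5577 ≃ 7.8074.
SE_diff = √2 * SEM ≃ 11.0414
z = |89 − 124| / 11.0414 = 35 / 11.0414 ≃ 3.1699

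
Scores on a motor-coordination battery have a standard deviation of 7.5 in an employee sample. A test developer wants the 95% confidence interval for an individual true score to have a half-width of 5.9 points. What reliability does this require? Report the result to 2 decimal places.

SEM needed = half-width / z = 5.9/1.96 ≃ 3.0102
r = 1 − (SEM / SD)² = 1 − (3.0102 / 7.5)² ≃ 1 − 0.1611 ≃ 0.8389

0.84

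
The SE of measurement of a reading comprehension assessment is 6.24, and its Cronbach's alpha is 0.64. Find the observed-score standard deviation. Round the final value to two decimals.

SD = 6.24 / √(1 − 0.64) ≈ 10.400

10.40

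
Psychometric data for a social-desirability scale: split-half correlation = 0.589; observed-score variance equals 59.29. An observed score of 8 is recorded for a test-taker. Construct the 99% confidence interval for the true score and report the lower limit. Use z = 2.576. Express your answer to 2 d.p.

-2.09

SD = √59.29 = 7.7000
Spearman-Brown: r = 2(0.589) / (1 + 0.589) = 1.1780 / 1.5890 ≈ 0.7413
SEM = 7.7000 × √(1 − 0.7413) = 7.7000 × √0.2587 ≈ 7.7000 × 0.5086 ≈ 3.9161
Half-width = 2.576×3.9161 ≈ 10.0878
Lower bound: 8 − 10.0878 = -2.0878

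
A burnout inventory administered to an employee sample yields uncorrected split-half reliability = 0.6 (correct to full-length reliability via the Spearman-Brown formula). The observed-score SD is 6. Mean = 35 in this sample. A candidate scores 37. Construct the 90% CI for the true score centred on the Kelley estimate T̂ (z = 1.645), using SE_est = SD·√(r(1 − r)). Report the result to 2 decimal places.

Spearman-Brown: r = 2(0.6) / (1 + 0.6) = 1.2000 / 1.6000 ≈ 0.7500
Estimated true score = 0.7500*37 + (1 − 0.7500)*35 ≈ 36.5000
SE_est = SD * √(r(1 − r)) = 6.0000 * √0.1875 ≈ 6.0000 * 0.4330 ≈ 2.5981
90% CI: 36.5000 ± 4.2738 ≈ (32.2262, 40.7738)

[32.23, 40.77]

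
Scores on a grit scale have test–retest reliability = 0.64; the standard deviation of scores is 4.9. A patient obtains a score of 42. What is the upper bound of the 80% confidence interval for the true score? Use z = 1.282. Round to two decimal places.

45.77

SEM = 4.90000 × √(1 − 0.64000) = 4.90000 × √0.36000 ≈ 4.90000 × 0.60000 ≈ 2.94000
Half-width = 1.282×2.94000 ≈ 3.76908
Upper limit = 42 + 3.76908 ≈ 45.76908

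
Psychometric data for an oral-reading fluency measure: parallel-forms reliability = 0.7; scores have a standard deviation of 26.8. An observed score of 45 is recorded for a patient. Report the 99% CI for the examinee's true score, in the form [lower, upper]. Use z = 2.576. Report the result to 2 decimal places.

[7.19, 82.81]

SEM = 26.800 × √(1 − 0.700) = 26.800 × √0.300 ≃ 26.800 × 0.548 ≃ 14.679
Half-width = 2.576×14.679 ≃ 37.813
99% CI: 45 ± 37.813 = [7.187, 82.813]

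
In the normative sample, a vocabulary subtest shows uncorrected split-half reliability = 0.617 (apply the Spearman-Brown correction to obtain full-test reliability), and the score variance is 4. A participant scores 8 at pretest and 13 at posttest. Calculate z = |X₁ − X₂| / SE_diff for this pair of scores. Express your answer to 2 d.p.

3.63

SD = √4 = 2.0000
Spearman-Brown: r = 2(0.617) / (1 + 0.617) = 1.2340 / 1.6170 ≈ 0.7631
SEM = 2.0000×√(1 − 0.7631) ≈ 0.9734
SE_diff = √2 × SEM ≈ 1.3765
z = 5 / 1.3765 ≈ 3.6323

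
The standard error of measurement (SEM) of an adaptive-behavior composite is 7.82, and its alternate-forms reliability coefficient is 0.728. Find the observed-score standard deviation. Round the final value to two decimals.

14.99

σ = SEM·(1 − r)^(−1/2) ≈ 7.82×1.917 ≈ 14.994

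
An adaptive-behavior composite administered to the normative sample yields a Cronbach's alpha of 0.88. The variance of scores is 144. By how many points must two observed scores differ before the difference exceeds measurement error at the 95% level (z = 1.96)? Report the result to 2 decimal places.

SD = √144 = 12.000
SEM = 12.000*√(1 − 0.880) ≈ 4.157
Standard error of the difference = 4.157·√2 ≈ 5.879
Smallest detectable difference = 1.96*5.879 ≈ 11.522

11.52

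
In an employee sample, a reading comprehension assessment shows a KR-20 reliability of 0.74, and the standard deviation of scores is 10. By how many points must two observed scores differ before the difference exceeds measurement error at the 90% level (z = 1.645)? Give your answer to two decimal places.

11.86

SEM = 10.000 * √(1 − 0.740) = 10.000 * √0.260 ≈ 10.000 * 0.510 ≈ 5.099
Standard error of the difference = 5.099·√2 ≈ 7.211
Smallest detectable difference = 1.645*7.211 ≈ 11.862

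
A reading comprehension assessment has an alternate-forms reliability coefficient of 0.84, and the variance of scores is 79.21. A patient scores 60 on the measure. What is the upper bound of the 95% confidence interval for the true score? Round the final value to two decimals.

σ = 79.21^(1/2) = 8.90000
The standard error of measurement is 8.90000×√(1 − 0.84000) ≈ 8.90000×0.40000 ≈ 3.56000.
Half-width = 1.96×3.56000 ≈ 6.97760
Upper limit = 60 + 6.97760 ≈ 66.97760

66.98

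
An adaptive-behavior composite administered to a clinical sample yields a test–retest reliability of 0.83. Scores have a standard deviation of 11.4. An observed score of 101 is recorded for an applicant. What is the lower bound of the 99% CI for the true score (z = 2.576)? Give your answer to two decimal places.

SEM = 11.400×√(1 − 0.830) ≈ 4.700
2.576 × SEM ≈ 12.108
Lower limit = 101 − 12.108 ≈ 88.892

88.89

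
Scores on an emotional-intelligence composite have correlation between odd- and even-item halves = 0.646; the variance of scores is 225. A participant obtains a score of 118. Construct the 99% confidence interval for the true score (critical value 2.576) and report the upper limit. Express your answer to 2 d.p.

SD = √225 = 15.000
Spearman-Brown: r = 2(0.646) / (1 + 0.646) = 1.292 / 1.646 ≈ 0.785
SEM = 15.000 * √(1 − 0.785) = 15.000 * √0.215 ≈ 15.000 * 0.464 ≈ 6.956
2.576 * SEM ≈ 17.919
Upper bound: 118 + 17.919 = 135.919

135.92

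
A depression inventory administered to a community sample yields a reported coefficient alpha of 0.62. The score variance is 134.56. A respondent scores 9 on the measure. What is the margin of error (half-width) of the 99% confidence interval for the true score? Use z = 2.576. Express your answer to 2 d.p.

σ = 134.56^(1/2) = 11.60000
SEM = 11.60000 × √(1 − 0.62000) = 11.60000 × √0.38000 ≈ 11.60000 × 0.61644 ≈ 7.15072
2.576 × SEM ≈ 18.42026

18.42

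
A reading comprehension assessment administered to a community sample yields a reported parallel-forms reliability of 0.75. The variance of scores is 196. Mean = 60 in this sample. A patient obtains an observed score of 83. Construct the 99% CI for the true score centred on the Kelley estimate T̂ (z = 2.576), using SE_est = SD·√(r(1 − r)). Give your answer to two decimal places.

σ = 196^(1/2) = 14.0000
T̂ = 0.7500(83) + 0.2500(60) ≈ 77.2500
SE_est = 14.0000·√(0.7500·0.2500) ≈ 6.0622
CI = 77.2500 ± 2.576 · 6.0622 → [61.6338, 92.8662]

[61.63, 92.87]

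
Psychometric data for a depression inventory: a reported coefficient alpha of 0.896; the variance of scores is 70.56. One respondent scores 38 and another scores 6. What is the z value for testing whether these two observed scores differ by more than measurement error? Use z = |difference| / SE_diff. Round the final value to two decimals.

8.35

σ = 70.56^(1/2) = 8.4000
SEM = 8.4000·√(1 − 0.8960) ≈ 2.7089
SE_diff = √2 · SEM ≈ 3.8310
z = |38 − 6| / 3.8310 = 32 / 3.8310 ≈ 8.3529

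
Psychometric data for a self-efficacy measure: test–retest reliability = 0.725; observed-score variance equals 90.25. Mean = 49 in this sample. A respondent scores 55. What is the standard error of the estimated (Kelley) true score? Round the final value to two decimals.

4.24

SD = √90.25 = 9.50000
SE_est = 9.50000·√(0.72500·0.27500) ≃ 4.24189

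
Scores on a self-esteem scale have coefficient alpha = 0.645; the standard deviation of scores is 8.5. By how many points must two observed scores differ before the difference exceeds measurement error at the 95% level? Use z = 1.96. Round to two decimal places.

SEM = 8.5000 · √(1 − 0.6450) = 8.5000 · √0.3550 ≈ 8.5000 · 0.5958 ≈ 5.0645
SE_diff = √2 · SEM ≈ 7.1622
Smallest detectable difference = 1.96·7.1622 ≈ 14.0380

14.04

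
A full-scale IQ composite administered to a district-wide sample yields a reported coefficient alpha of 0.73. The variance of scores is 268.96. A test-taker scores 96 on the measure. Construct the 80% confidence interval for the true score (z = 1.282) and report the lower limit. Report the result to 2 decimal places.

85.08

SD = √268.96 ≈ 16.400
The standard error of measurement is 16.400·√(1 − 0.730) ≈ 16.400·0.520 ≈ 8.522.
1.282 · SEM ≈ 10.925
Lower bound: 96 − 10.925 = 85.075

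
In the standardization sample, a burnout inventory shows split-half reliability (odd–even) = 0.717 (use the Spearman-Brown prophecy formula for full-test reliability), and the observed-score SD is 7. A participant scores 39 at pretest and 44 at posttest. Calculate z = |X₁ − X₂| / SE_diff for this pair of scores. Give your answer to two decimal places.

1.24

Full-length reliability (Spearman-Brown) = 2(0.717)/(1+0.717) ≃ 0.8352
SEM = 7.0000·√(1 − 0.8352) ≃ 2.8419
SE_diff = √2 · SEM ≃ 4.0190
z = |39 − 44| / 4.0190 = 5 / 4.0190 ≃ 1.2441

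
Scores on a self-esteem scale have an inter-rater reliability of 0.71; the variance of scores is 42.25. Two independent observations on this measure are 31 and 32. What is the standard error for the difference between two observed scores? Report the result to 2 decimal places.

4.95

σ = 42.25^(1/2) = 6.500
The standard error of measurement is 6.500·√(1 − 0.710) ≈ 6.500·0.539 ≈ 3.500.
SE_diff = SEM · √2 ≈ 3.500 · 1.414 ≈ 4.950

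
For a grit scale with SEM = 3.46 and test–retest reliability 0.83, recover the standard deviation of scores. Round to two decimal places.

σ = SEM·(1 − r)^(−1/2) ≃ 3.46×2.425 ≃ 8.392

8.39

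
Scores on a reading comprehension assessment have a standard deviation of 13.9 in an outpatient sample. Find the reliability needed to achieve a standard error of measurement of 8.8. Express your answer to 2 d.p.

0.60

r = 1 − (SEM / SD)² = 1 − (8.800 / 13.9)² ≈ 1 − 0.401 ≈ 0.599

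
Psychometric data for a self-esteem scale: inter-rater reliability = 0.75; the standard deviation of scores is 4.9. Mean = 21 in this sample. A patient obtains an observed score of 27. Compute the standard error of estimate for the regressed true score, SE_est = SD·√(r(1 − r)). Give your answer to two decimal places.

2.12

SE_est = 4.90000·√[r(1 − r)] ≈ 2.12176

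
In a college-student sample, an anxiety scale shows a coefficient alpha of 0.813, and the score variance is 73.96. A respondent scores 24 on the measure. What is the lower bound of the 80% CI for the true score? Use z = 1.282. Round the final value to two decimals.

19.23

SD = √73.96 ≈ 8.6000
SEM = 8.6000×√(1 − 0.8130) ≈ 3.7189
Margin = 1.282 × 3.7189 ≈ 4.7677
Lower limit = 24 − 4.7677 ≈ 19.2323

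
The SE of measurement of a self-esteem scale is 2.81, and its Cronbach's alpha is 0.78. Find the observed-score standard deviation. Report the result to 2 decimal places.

σ = SEM·(1 − r)^(−1/2) ≈ 2.81·2.1320 ≈ 5.9909

5.99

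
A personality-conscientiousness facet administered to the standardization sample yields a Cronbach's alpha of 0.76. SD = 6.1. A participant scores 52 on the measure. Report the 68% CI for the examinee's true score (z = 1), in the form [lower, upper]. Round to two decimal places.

[49.01, 54.99]

SEM = 6.100 × √(1 − 0.760) = 6.100 × √0.240 ≈ 6.100 × 0.490 ≈ 2.988
1 × SEM ≈ 2.988
CI = 52 ± 2.988 → [49.012, 54.988]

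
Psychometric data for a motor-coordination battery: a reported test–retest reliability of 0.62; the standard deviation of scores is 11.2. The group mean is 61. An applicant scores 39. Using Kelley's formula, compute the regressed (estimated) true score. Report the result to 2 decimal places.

47.36

Estimated true score = 0.620·39 + (1 − 0.620)·61 ≈ 47.360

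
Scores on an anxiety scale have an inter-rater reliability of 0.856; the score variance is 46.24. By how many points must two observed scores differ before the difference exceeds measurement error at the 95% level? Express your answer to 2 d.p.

7.15

σ = 46.24^(1/2) = 6.800
SEM = 6.800·√(1 − 0.856) ≈ 2.580
SE_diff = √2 · SEM ≈ 3.649
Minimum reliable difference = 1.96 · SE_diff ≈ 1.96 · 3.649 ≈ 7.153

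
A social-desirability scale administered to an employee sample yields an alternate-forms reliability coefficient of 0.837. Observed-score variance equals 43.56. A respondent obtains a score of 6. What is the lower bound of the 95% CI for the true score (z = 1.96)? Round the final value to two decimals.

0.78

SD = √43.56 ≈ 6.60000
SEM = 6.60000 * √(1 − 0.83700) = 6.60000 * √0.16300 ≈ 6.60000 * 0.40373 ≈ 2.66464
Margin = 1.96 * 2.66464 ≈ 5.22268
Lower bound: 6 − 5.22268 = 0.77732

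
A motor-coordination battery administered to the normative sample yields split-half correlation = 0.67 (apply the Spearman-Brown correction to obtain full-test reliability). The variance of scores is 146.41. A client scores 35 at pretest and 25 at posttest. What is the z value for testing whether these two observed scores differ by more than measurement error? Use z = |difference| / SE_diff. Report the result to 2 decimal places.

1.31

SD = √146.41 ≃ 12.1000
Spearman-Brown: r = 2(0.67) / (1 + 0.67) = 1.3400 / 1.6700 ≃ 0.8024
SEM = 12.1000 · √(1 − 0.8024) = 12.1000 · √0.1976 ≃ 12.1000 · 0.4445 ≃ 5.3788
SE_diff = SEM · √2 ≃ 5.3788 · 1.4142 ≃ 7.6067
z = |35 − 25| / 7.6067 = 10 / 7.6067 ≃ 1.3146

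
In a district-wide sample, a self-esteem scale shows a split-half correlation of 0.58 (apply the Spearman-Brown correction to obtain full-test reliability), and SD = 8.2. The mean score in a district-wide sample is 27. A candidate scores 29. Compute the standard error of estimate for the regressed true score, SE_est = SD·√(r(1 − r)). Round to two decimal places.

3.62

Full-length reliability (Spearman-Brown) = 2(0.58)/(1+0.58) ≈ 0.73418
SE_est = 8.20000*√(0.73418*0.26582) ≈ 3.62252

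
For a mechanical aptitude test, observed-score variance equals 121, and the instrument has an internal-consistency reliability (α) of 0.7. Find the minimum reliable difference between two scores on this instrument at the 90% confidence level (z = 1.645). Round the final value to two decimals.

SD = √121 = 11.0000
SEM = 11.0000·√(1 − 0.7000) ≈ 6.0249
SE_diff = SEM · √2 ≈ 6.0249 · 1.4142 ≈ 8.5206
Minimum reliable difference = 1.645 · SE_diff ≈ 1.645 · 8.5206 ≈ 14.0163

14.02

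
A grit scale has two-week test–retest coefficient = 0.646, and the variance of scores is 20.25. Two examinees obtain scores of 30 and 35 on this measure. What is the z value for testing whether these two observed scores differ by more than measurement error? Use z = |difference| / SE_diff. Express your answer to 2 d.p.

1.32

σ = 20.25^(1/2) = 4.50000
SEM = 4.50000 * √(1 − 0.64600) = 4.50000 * √0.35400 ≈ 4.50000 * 0.59498 ≈ 2.67741
SE_diff = SEM * √2 ≈ 2.67741 * 1.41421 ≈ 3.78642
z = 5 / 3.78642 ≈ 1.32051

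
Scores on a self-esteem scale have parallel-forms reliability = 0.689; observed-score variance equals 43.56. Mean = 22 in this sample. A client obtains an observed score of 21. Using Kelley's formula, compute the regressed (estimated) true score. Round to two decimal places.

T̂ = 0.6890(21) + 0.3110(22) ≃ 21.3110

21.31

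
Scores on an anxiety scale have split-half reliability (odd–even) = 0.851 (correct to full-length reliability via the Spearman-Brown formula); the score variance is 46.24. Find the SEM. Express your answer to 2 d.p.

SD = √46.24 ≃ 6.8000
r_full = 2·0.851 / (1 + 0.851) ≃ 0.9195
SEM = 6.8000 · √(1 − 0.9195) = 6.8000 · √0.0805 ≃ 6.8000 · 0.2837 ≃ 1.9293

1.93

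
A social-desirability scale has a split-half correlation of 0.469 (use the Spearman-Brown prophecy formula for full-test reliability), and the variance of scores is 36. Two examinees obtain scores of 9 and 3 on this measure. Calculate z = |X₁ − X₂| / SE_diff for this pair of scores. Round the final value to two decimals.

1.18

σ = 36^(1/2) = 6.000
Spearman-Brown: r = 2(0.469) / (1 + 0.469) = 0.938 / 1.469 ≈ 0.639
SEM = 6.000 · √(1 − 0.639) = 6.000 · √0.361 ≈ 6.000 · 0.601 ≈ 3.607
SE_diff = SEM · √2 ≈ 3.607 · 1.414 ≈ 5.102
z = |9 − 3| / 5.102 = 6 / 5.102 ≈ 1.176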